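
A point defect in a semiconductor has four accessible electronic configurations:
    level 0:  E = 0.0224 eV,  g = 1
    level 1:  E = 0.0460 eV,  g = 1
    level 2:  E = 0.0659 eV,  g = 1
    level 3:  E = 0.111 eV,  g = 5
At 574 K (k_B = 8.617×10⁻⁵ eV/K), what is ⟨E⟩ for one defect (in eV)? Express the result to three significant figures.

0.0595 eV

k_BT = 8.617×10⁻⁵ × 574 K = 0.049462 eV.
Eᵢ/kT = 0.45287, 0.93001, 1.3323, 2.2441.
Z = Σ gᵢe^(−Eᵢ/kT) = 1·e^(−0.45287) + 1·e^(−0.93001) + 1·e^(−1.3323) + 5·e^(−2.2441) = 0.63580 + 0.39455 + 0.26387 + 0.53011 = 1.8243.
⟨E⟩ = Σ Eᵢ gᵢe^(−Eᵢ/kT) / Z = (0.0224·0.63580 + 0.0460·0.39455 + 0.0659·0.26387 + 0.111·0.53011) / 1.8243 = 0.0595 eV.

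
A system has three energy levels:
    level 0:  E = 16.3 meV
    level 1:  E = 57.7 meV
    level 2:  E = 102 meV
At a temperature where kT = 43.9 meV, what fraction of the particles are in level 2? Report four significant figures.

0.09270

Eᵢ/kT = 0.371298, 1.31435, 2.32346.
Z = Σ e^(−Eᵢ/kT) = e^(−0.371298) + e^(−1.31435) + e^(−2.32346) = 0.689838 + 0.268649 + 0.0979341 = 1.05642.
P₂ = e^(−E₂/kT) / Z = 0.0979341/1.05642 = 0.09270.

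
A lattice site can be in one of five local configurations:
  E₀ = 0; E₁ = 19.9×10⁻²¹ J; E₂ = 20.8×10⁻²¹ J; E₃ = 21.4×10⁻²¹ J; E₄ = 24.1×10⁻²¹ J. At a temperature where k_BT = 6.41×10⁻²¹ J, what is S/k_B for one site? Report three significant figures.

Eᵢ/kT = 0, 3.1045, 3.2449, 3.3385, 3.7598.
Z = Σ e^(−Eᵢ/kT) = e^(−0) + e^(−3.1045) + e^(−3.2449) + e^(−3.3385) + e^(−3.7598) = 1.0000 + 0.044847 + 0.038972 + 0.035490 + 0.023288 = 1.1426.
⟨E⟩ = Σ EᵢPᵢ = 2.6464 ×10⁻²¹ J.
S/k_B = ln Z + ⟨E⟩/kT = ln(1.1426) + 2.6464/6.41 = 0.13331 + 0.41285 = 0.546.

0.546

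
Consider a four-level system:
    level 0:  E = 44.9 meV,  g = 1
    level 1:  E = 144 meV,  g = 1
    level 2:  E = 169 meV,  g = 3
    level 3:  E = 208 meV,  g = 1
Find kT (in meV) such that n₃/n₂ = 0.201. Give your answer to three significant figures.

n₃/n₂ = (g₃/g₂) exp[−(E₃−E₂)/kT] = 0.201.
⇒ (E₃−E₂)/kT = ln((1/3)/0.201) = ln(1.6584) = 0.50585.
kT = 39 meV / 0.50585 = 77.1 meV.

77.1 meV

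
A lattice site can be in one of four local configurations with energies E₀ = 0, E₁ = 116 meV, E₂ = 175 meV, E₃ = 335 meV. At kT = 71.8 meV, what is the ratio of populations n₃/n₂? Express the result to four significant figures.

n₃/n₂ = exp[−(E₃−E₂)/kT] = exp(−(160 meV)/(71.8 meV)) = exp(-2.22841) = 0.1077.

0.1077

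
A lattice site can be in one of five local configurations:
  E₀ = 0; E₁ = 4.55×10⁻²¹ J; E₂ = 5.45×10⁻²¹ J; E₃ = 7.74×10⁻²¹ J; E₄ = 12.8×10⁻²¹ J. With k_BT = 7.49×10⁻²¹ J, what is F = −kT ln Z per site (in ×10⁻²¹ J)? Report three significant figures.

Eᵢ/kT = 0, 0.60748, 0.72764, 1.0334, 1.7089.
Z = Σ e^(−Eᵢ/kT) = e^(−0) + e^(−0.60748) + e^(−0.72764) + e^(−1.0334) + e^(−1.7089) = 1.0000 + 0.54472 + 0.48305 + 0.35580 + 0.18106 = 2.5646.
F = −kT ln Z = −7.49 × ln(2.5646) = −7.49 × 0.94180 = -7.05 ×10⁻²¹ J.

-7.05 ×10⁻²¹ J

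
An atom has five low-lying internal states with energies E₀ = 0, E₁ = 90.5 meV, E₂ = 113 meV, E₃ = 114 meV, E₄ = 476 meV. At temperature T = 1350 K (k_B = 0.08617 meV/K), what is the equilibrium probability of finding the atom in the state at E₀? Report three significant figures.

k_BT = 0.08617 × 1350 K = 116.33 meV.
Eᵢ/kT = 0, 0.77796, 0.97137, 0.97997, 4.0918.
Z = Σ e^(−Eᵢ/kT) = e^(−0) + e^(−0.77796) + e^(−0.97137) + e^(−0.97997) + e^(−4.0918) = 1.0000 + 0.45934 + 0.37856 + 0.37532 + 0.016709 = 2.2299.
P₀ = e^(−E₀/kT) / Z = 1.0000/2.2299 = 0.448.

0.448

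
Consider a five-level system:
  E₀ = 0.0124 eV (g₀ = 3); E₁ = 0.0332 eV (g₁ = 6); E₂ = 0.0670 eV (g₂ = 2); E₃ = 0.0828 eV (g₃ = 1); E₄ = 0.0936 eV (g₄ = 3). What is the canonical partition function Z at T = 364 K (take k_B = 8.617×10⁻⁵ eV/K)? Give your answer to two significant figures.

Z = 4.6

k_BT = 8.617×10⁻⁵ × 364 K = 0.03137 eV.
Eᵢ/kT = 0.3953, 1.058, 2.136, 2.639, 2.984.
Z = Σ gᵢe^(−Eᵢ/kT) = 3·e^(−0.3953) + 6·e^(−1.058) + 2·e^(−2.136) + 1·e^(−2.639) + 3·e^(−2.984) = 2.020 + 2.083 + 0.2363 + 0.07143 + 0.1518 = 4.563.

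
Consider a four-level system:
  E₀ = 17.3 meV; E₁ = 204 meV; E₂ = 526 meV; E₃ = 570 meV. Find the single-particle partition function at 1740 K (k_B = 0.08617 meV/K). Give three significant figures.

Z = 1.20

k_BT = 0.08617 × 1740 K = 149.94 meV.
Eᵢ/kT = 0.11538, 1.3605, 3.5081, 3.8015.
Z = Σ e^(−Eᵢ/kT) = e^(−0.11538) + e^(−1.3605) + e^(−3.5081) + e^(−3.8015) = 0.89103 + 0.25653 + 0.029954 + 0.022337 = 1.1999.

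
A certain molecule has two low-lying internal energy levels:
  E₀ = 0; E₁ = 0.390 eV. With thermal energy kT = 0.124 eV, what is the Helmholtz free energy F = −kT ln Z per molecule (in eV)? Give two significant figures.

Eᵢ/kT = 0, 3.145.
Z = Σ e^(−Eᵢ/kT) = e^(−0) + e^(−3.145) = 1.000 + 0.04307 = 1.043.
F = −kT ln Z = −0.124 × ln(1.043) = −0.124 × 0.04210 = -0.0052 eV.

-0.0052 eV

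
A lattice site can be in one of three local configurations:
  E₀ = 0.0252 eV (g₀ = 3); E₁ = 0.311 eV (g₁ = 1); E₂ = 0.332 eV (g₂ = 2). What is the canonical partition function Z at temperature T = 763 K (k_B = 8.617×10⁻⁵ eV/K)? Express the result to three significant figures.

Z = 2.07

k_BT = 8.617×10⁻⁵ × 763 K = 0.065748 eV.
Eᵢ/kT = 0.38328, 4.7302, 5.0496.
Z = Σ gᵢe^(−Eᵢ/kT) = 3·e^(−0.38328) + 1·e^(−4.7302) + 2·e^(−5.0496) = 2.0449 + 0.0088247 + 0.012824 = 2.0665.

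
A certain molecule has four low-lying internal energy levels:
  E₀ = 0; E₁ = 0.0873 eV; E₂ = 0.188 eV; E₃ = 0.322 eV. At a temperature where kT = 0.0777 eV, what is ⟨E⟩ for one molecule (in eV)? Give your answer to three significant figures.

Eᵢ/kT = 0, 1.1236, 2.4196, 4.1441.
Z = Σ e^(−Eᵢ/kT) = e^(−0) + e^(−1.1236) + e^(−2.4196) + e^(−4.1441) = 1.0000 + 0.32511 + 0.088957 + 0.015858 = 1.4299.
⟨E⟩ = Σ Eᵢ e^(−Eᵢ/kT) / Z = (0·1.0000 + 0.0873·0.32511 + 0.188·0.088957 + 0.322·0.015858) / 1.4299 = 0.0351 eV.

0.0351 eV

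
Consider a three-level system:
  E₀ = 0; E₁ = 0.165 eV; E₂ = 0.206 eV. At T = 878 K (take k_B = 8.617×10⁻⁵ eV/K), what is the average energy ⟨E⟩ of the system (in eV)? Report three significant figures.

0.0273 eV

k_BT = 8.617×10⁻⁵ × 878 K = 0.075657 eV.
Eᵢ/kT = 0, 2.1809, 2.7228.
Z = Σ e^(−Eᵢ/kT) = e^(−0) + e^(−2.1809) + e^(−2.7228) = 1.0000 + 0.11294 + 0.065691 = 1.1786.
⟨E⟩ = Σ Eᵢ e^(−Eᵢ/kT) / Z = (0·1.0000 + 0.165·0.11294 + 0.206·0.065691) / 1.1786 = 0.0273 eV.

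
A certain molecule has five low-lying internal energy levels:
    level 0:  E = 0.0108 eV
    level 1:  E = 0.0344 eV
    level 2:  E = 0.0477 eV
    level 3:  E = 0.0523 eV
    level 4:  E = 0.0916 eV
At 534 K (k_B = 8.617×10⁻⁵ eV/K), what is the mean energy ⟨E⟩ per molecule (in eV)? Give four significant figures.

0.03421 eV

k_BT = 8.617×10⁻⁵ × 534 K = 0.0460148 eV.
Eᵢ/kT = 0.234707, 0.747586, 1.03662, 1.13659, 1.99066.
Z = Σ e^(−Eᵢ/kT) = e^(−0.234707) + e^(−0.747586) + e^(−1.03662) + e^(−1.13659) + e^(−1.99066) = 0.790803 + 0.473508 + 0.354651 + 0.320911 + 0.136605 = 2.07648.
⟨E⟩ = Σ Eᵢ e^(−Eᵢ/kT) / Z = (0.0108·0.790803 + 0.0344·0.473508 + 0.0477·0.354651 + 0.0523·0.320911 + 0.0916·0.136605) / 2.07648 = 0.03421 eV.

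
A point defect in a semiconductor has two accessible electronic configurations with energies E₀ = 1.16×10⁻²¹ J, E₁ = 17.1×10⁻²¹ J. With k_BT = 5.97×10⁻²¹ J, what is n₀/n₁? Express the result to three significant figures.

n₀/n₁ = exp[−(E₀−E₁)/kT] = exp(−(-15.94 ×10⁻²¹ J)/(5.97 ×10⁻²¹ J)) = exp(2.6700) = 14.4.

14.4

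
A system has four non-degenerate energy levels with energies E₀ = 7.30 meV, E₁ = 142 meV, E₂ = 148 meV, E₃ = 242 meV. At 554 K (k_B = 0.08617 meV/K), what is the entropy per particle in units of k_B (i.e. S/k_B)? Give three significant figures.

0.433

k_BT = 0.08617 × 554 K = 47.738 meV.
Eᵢ/kT = 0.15292, 2.9746, 3.1003, 5.0693.
Z = Σ e^(−Eᵢ/kT) = e^(−0.15292) + e^(−2.9746) + e^(−3.1003) + e^(−5.0693) = 0.85820 + 0.051068 + 0.045036 + 0.0062868 = 0.96059.
⟨E⟩ = Σ EᵢPᵢ = 22.594 meV.
S/k_B = ln Z + ⟨E⟩/kT = ln(0.96059) + 22.594/47.738 = -0.040208 + 0.47329 = 0.433.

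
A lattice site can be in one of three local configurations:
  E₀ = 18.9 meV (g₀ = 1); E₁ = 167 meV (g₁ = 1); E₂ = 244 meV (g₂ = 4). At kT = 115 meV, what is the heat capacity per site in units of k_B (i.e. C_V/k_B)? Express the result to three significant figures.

0.794

Eᵢ/kT = 0.16435, 1.4522, 2.1217.
Z = Σ gᵢe^(−Eᵢ/kT) = 1·e^(−0.16435) + 1·e^(−1.4522) + 4·e^(−2.1217) = 0.84845 + 0.23405 + 0.47931 = 1.5618.
⟨E⟩ = 110.18 meV, ⟨E²⟩ = 22645 meV².
C_V/k_B = (⟨E²⟩ − ⟨E⟩²)/(kT)² = (22645 − 12140)/13225 = 0.794.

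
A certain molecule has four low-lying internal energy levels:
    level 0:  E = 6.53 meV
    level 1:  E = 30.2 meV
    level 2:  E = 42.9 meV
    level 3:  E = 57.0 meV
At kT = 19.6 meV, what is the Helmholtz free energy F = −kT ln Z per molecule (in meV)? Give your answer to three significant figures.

-1.82 meV

Eᵢ/kT = 0.33316, 1.5408, 2.1888, 2.9082.
Z = Σ e^(−Eᵢ/kT) = e^(−0.33316) + e^(−1.5408) + e^(−2.1888) + e^(−2.9082) = 0.71666 + 0.21421 + 0.11205 + 0.054574 = 1.0975.
F = −kT ln Z = −19.6 × ln(1.0975) = −19.6 × 0.093035 = -1.82 meV.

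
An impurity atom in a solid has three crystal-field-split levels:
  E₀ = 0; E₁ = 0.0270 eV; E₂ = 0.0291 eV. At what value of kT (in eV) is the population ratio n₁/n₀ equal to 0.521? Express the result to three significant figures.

0.0414 eV

n₁/n₀ = exp[−(E₁−E₀)/kT] = 0.521.
⇒ (E₁−E₀)/kT = ln(1/0.521) = ln(1.9194) = 0.65201.
kT = 0.0270 eV / 0.65201 = 0.0414 eV.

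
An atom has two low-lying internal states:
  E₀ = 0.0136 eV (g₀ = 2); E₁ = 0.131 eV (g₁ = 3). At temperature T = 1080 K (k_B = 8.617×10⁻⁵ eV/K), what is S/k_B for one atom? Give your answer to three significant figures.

k_BT = 8.617×10⁻⁵ × 1080 K = 0.093064 eV.
Eᵢ/kT = 0.14614, 1.4076.
Z = Σ gᵢe^(−Eᵢ/kT) = 2·e^(−0.14614) + 3·e^(−1.4076) = 1.7281 + 0.73419 = 2.4623.
⟨E⟩ = Σ EᵢPᵢ = 0.048605 eV.
S/k_B = ln Z + ⟨E⟩/kT = ln(2.4623) + 0.048605/0.093064 = 0.90110 + 0.52227 = 1.42.

1.42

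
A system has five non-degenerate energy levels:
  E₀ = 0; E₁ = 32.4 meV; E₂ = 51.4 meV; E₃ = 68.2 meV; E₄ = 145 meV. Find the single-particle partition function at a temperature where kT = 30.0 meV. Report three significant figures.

Eᵢ/kT = 0, 1.0800, 1.7133, 2.2733, 4.8333.
Z = Σ e^(−Eᵢ/kT) = e^(−0) + e^(−1.0800) + e^(−1.7133) + e^(−2.2733) + e^(−4.8333) = 1.0000 + 0.33960 + 0.18027 + 0.10297 + 0.0079602 = 1.6308.

Z = 1.63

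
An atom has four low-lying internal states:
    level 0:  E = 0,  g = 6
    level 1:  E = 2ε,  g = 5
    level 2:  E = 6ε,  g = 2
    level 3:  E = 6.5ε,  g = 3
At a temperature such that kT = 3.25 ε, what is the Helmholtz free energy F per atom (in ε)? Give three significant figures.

-7.29 ε

Eᵢ/kT = 0, 0.61538, 1.8462, 2.0000.
Z = Σ gᵢe^(−Eᵢ/kT) = 6·e^(−0) + 5·e^(−0.61538) + 2·e^(−1.8462) + 3·e^(−2.0000) = 6.0000 + 2.7022 + 0.31567 + 0.40601 = 9.4239.
F = −kT ln Z = −3.25 × ln(9.4239) = −3.25 × 2.2432 = -7.29 ε.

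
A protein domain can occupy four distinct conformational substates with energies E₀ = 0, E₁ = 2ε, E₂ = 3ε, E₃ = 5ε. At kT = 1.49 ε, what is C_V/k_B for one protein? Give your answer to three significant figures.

0.717

Eᵢ/kT = 0, 1.3423, 2.0134, 3.3557.
Z = Σ e^(−Eᵢ/kT) = e^(−0) + e^(−1.3423) + e^(−2.0134) + e^(−3.3557) = 1.0000 + 0.26124 + 0.13353 + 0.034885 = 1.4297.
⟨E⟩ = 0.76764 ε, ⟨E²⟩ = 2.1815 ε².
C_V/k_B = (⟨E²⟩ − ⟨E⟩²)/(kT)² = (2.1815 − 0.58927)/2.2201 = 0.717.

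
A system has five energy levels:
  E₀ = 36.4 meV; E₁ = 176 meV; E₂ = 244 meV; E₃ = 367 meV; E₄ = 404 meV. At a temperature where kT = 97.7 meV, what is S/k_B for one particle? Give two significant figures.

Eᵢ/kT = 0.3726, 1.801, 2.497, 3.756, 4.135.
Z = Σ e^(−Eᵢ/kT) = e^(−0.3726) + e^(−1.801) + e^(−2.497) + e^(−3.756) + e^(−4.135) = 0.6889 + 0.1651 + 0.08233 + 0.02338 + 0.01600 = 0.9757.
⟨E⟩ = Σ EᵢPᵢ = 91.49 meV.
S/k_B = ln Z + ⟨E⟩/kT = ln(0.9757) + 91.49/97.7 = -0.02460 + 0.9364 = 0.91.

0.91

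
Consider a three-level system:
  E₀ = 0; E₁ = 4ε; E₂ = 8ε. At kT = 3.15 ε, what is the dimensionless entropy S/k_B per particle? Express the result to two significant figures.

0.72

Eᵢ/kT = 0, 1.270, 2.540.
Z = Σ e^(−Eᵢ/kT) = e^(−0) + e^(−1.270) + e^(−2.540) = 1.000 + 0.2808 + 0.07887 = 1.360.
⟨E⟩ = Σ EᵢPᵢ = 1.290 ε.
S/k_B = ln Z + ⟨E⟩/kT = ln(1.360) + 1.290/3.15 = 0.3075 + 0.4095 = 0.72.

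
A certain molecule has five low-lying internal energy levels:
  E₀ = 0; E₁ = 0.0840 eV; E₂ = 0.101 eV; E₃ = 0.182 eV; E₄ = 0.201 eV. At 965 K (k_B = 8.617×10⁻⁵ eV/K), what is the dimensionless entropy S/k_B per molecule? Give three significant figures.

k_BT = 8.617×10⁻⁵ × 965 K = 0.083154 eV.
Eᵢ/kT = 0, 1.0102, 1.2146, 2.1887, 2.4172.
Z = Σ e^(−Eᵢ/kT) = e^(−0) + e^(−1.0102) + e^(−1.2146) + e^(−2.1887) + e^(−2.4172) = 1.0000 + 0.36415 + 0.29683 + 0.11206 + 0.089171 = 1.8622.
⟨E⟩ = Σ EᵢPᵢ = 0.053102 eV.
S/k_B = ln Z + ⟨E⟩/kT = ln(1.8622) + 0.053102/0.083154 = 0.62176 + 0.63860 = 1.26.

1.26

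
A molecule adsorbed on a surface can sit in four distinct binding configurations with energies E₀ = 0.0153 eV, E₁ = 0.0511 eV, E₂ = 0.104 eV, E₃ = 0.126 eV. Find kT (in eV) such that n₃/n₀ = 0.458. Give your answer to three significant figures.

n₃/n₀ = exp[−(E₃−E₀)/kT] = 0.458.
⇒ (E₃−E₀)/kT = ln(1/0.458) = ln(2.1834) = 0.78088.
kT = 0.1107 eV / 0.78088 = 0.142 eV.

0.142 eV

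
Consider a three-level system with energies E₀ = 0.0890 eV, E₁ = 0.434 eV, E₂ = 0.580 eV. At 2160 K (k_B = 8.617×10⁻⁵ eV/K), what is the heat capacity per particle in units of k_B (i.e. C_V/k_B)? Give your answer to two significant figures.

k_BT = 8.617×10⁻⁵ × 2160 K = 0.1861 eV.
Eᵢ/kT = 0.4782, 2.332, 3.117.
Z = Σ e^(−Eᵢ/kT) = e^(−0.4782) + e^(−2.332) + e^(−3.117) = 0.6199 + 0.09710 + 0.04429 = 0.7613.
⟨E⟩ = 0.1616 eV, ⟨E²⟩ = 0.05004 eV².
C_V/k_B = (⟨E²⟩ − ⟨E⟩²)/(kT)² = (0.05004 − 0.02611)/0.03463 = 0.69.

0.69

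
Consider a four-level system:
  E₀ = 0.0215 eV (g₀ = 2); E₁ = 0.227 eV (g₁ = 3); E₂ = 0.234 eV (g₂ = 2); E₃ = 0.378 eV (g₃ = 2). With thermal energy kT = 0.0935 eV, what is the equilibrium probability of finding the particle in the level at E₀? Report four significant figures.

Eᵢ/kT = 0.229947, 2.42781, 2.50267, 4.04278.
Z = Σ gᵢe^(−Eᵢ/kT) = 2·e^(−0.229947) + 3·e^(−2.42781) + 2·e^(−2.50267) + 2·e^(−4.04278) = 1.58915 + 0.264690 + 0.163732 + 0.0350972 = 2.05267.
P₀ = g₀ e^(−E₀/kT) / Z = 1.58915/2.05267 = 0.7742.

0.7742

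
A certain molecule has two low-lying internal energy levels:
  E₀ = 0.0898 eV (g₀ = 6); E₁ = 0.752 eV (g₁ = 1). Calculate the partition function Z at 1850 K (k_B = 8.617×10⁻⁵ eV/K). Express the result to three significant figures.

k_BT = 8.617×10⁻⁵ × 1850 K = 0.15941 eV.
Eᵢ/kT = 0.56333, 4.7174.
Z = Σ gᵢe^(−Eᵢ/kT) = 6·e^(−0.56333) + 1·e^(−4.7174) = 3.4159 + 0.0089384 = 3.4248.

Z = 3.42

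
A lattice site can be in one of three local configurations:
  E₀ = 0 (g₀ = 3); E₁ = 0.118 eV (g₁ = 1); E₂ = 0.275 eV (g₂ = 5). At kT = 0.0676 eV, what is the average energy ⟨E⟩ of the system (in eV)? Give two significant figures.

0.014 eV

Eᵢ/kT = 0, 1.746, 4.068.
Z = Σ gᵢe^(−Eᵢ/kT) = 3·e^(−0) + 1·e^(−1.746) + 5·e^(−4.068) = 3.000 + 0.1745 + 0.08556 = 3.260.
⟨E⟩ = Σ Eᵢ gᵢe^(−Eᵢ/kT) / Z = (0·3.000 + 0.118·0.1745 + 0.275·0.08556) / 3.260 = 0.014 eV.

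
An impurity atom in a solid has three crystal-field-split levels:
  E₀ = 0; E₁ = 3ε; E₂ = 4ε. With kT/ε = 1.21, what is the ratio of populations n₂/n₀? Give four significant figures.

n₂/n₀ = exp[−(E₂−E₀)/kT] = exp(−(4ε)/(1.21ε)) = exp(-3.30579) = 0.03667.

0.03667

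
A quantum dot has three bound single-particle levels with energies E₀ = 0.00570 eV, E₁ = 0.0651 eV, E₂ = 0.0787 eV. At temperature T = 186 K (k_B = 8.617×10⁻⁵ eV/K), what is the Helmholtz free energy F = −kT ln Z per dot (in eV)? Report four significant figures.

0.005147 eV

k_BT = 8.617×10⁻⁵ × 186 K = 0.0160276 eV.
Eᵢ/kT = 0.355637, 4.06174, 4.91028.
Z = Σ e^(−Eᵢ/kT) = e^(−0.355637) + e^(−4.06174) + e^(−4.91028) = 0.700727 + 0.0172190 + 0.00737042 = 0.725316.
F = −kT ln Z = −0.0160276 × ln(0.725316) = −0.0160276 × -0.321148 = 0.005147 eV.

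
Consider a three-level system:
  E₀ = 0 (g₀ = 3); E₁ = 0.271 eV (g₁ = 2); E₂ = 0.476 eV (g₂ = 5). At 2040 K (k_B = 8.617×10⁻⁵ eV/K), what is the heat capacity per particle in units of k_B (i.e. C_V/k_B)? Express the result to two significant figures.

0.75

k_BT = 8.617×10⁻⁵ × 2040 K = 0.1758 eV.
Eᵢ/kT = 0, 1.542, 2.708.
Z = Σ gᵢe^(−Eᵢ/kT) = 3·e^(−0) + 2·e^(−1.542) + 5·e^(−2.708) = 3.000 + 0.4279 + 0.3334 = 3.761.
⟨E⟩ = 0.07303 eV, ⟨E²⟩ = 0.02844 eV².
C_V/k_B = (⟨E²⟩ − ⟨E⟩²)/(kT)² = (0.02844 − 0.005333)/0.03091 = 0.75.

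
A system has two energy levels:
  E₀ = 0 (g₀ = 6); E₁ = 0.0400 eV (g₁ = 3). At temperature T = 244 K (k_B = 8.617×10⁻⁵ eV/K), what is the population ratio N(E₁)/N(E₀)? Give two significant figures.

0.075

k_BT = 8.617×10⁻⁵ × 244 K = 0.02103 eV.
n₁/n₀ = (g₁/g₀) exp[−(E₁−E₀)/kT] = (3/6) × exp(−(0.0400 eV)/(0.02103 eV)) = (3/6) × exp(-1.902) = 0.075.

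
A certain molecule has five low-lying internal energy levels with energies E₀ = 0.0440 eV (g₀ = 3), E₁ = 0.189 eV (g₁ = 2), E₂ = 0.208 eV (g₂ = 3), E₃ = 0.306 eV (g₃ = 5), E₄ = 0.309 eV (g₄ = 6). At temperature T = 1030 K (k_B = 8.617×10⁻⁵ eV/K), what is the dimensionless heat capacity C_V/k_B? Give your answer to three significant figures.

1.21

k_BT = 8.617×10⁻⁵ × 1030 K = 0.088755 eV.
Eᵢ/kT = 0.49575, 2.1295, 2.3435, 3.4477, 3.4815.
Z = Σ gᵢe^(−Eᵢ/kT) = 3·e^(−0.49575) + 2·e^(−2.1295) + 3·e^(−2.3435) + 5·e^(−3.4477) + 6·e^(−3.4815) = 1.8273 + 0.23779 + 0.28797 + 0.15909 + 0.18457 = 2.6967.
⟨E⟩ = 0.10789 eV, ⟨E²⟩ = 0.021141 eV².
C_V/k_B = (⟨E²⟩ − ⟨E⟩²)/(kT)² = (0.021141 − 0.011640)/0.0078775 = 1.21.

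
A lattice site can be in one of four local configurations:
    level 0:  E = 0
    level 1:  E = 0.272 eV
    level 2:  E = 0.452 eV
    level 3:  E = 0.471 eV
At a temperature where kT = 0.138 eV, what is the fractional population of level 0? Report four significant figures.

Eᵢ/kT = 0, 1.97101, 3.27536, 3.41304.
Z = Σ e^(−Eᵢ/kT) = e^(−0) + e^(−1.97101) + e^(−3.27536) + e^(−3.41304) = 1.00000 + 0.139316 + 0.0378033 + 0.0329409 = 1.21006.
P₀ = e^(−E₀/kT) / Z = 1.00000/1.21006 = 0.8264.

0.8264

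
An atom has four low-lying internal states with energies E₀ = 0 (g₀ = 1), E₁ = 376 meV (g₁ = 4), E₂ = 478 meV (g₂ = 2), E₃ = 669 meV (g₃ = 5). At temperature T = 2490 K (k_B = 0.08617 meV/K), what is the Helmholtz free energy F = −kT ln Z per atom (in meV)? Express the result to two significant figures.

k_BT = 0.08617 × 2490 K = 214.6 meV.
Eᵢ/kT = 0, 1.752, 2.227, 3.117.
Z = Σ gᵢe^(−Eᵢ/kT) = 1·e^(−0) + 4·e^(−1.752) + 2·e^(−2.227) + 5·e^(−3.117) = 1.000 + 0.6937 + 0.2157 + 0.2214 = 2.131.
F = −kT ln Z = −214.6 × ln(2.131) = −214.6 × 0.7566 = -160 meV.

-160 meV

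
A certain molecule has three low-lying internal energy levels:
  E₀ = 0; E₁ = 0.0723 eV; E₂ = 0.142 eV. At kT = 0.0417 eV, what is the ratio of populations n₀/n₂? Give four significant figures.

n₀/n₂ = exp[−(E₀−E₂)/kT] = exp(−(-0.142 eV)/(0.0417 eV)) = exp(3.40528) = 30.12.

30.12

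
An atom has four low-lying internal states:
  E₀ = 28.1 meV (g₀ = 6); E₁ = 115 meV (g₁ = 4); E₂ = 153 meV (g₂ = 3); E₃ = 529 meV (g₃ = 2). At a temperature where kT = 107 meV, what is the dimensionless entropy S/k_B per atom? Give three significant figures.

2.47

Eᵢ/kT = 0.26262, 1.0748, 1.4299, 4.9439.
Z = Σ gᵢe^(−Eᵢ/kT) = 6·e^(−0.26262) + 4·e^(−1.0748) + 3·e^(−1.4299) + 2·e^(−4.9439) = 4.6142 + 1.3655 + 0.71800 + 0.014253 = 6.7120.
⟨E⟩ = Σ EᵢPᵢ = 60.203 meV.
S/k_B = ln Z + ⟨E⟩/kT = ln(6.7120) + 60.203/107 = 1.9039 + 0.56264 = 2.47.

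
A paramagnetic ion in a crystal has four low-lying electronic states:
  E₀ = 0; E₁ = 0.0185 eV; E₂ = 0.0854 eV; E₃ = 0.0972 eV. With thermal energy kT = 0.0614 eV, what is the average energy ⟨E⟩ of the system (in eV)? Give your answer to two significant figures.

Eᵢ/kT = 0, 0.3013, 1.391, 1.583.
Z = Σ e^(−Eᵢ/kT) = e^(−0) + e^(−0.3013) + e^(−1.391) + e^(−1.583) = 1.000 + 0.7399 + 0.2488 + 0.2054 = 2.194.
⟨E⟩ = Σ Eᵢ e^(−Eᵢ/kT) / Z = (0·1.000 + 0.0185·0.7399 + 0.0854·0.2488 + 0.0972·0.2054) / 2.194 = 0.025 eV.

0.025 eV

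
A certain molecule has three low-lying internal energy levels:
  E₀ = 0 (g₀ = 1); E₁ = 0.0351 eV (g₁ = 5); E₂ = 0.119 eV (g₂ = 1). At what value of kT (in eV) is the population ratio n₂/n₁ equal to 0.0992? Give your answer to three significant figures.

n₂/n₁ = (g₂/g₁) exp[−(E₂−E₁)/kT] = 0.0992.
⇒ (E₂−E₁)/kT = ln((1/5)/0.0992) = ln(2.0161) = 0.70116.
kT = 0.0839 eV / 0.70116 = 0.120 eV.

0.120 eV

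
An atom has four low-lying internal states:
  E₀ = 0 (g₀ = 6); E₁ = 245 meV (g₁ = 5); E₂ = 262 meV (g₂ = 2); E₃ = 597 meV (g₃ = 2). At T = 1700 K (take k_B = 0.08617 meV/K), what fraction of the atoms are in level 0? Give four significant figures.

0.8211

k_BT = 0.08617 × 1700 K = 146.489 meV.
Eᵢ/kT = 0, 1.67248, 1.78853, 4.07539.
Z = Σ gᵢe^(−Eᵢ/kT) = 6·e^(−0) + 5·e^(−1.67248) + 2·e^(−1.78853) + 2·e^(−4.07539) = 6.00000 + 0.938904 + 0.334412 + 0.0339712 = 7.30729.
P₀ = g₀ e^(−E₀/kT) / Z = 6.00000/7.30729 = 0.8211.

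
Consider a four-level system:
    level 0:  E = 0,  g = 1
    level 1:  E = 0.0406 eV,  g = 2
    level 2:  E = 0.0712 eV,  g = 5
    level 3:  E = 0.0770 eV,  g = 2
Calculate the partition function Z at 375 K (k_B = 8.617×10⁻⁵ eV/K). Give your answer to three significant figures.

k_BT = 8.617×10⁻⁵ × 375 K = 0.032314 eV.
Eᵢ/kT = 0, 1.2564, 2.2034, 2.3829.
Z = Σ gᵢe^(−Eᵢ/kT) = 1·e^(−0) + 2·e^(−1.2564) + 5·e^(−2.2034) + 2·e^(−2.3829) = 1.0000 + 0.56935 + 0.55214 + 0.18457 = 2.3061.

Z = 2.31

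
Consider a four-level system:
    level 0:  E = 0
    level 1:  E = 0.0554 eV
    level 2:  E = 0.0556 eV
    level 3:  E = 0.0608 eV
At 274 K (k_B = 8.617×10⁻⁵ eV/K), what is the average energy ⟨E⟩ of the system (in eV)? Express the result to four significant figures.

k_BT = 8.617×10⁻⁵ × 274 K = 0.0236106 eV.
Eᵢ/kT = 0, 2.34640, 2.35487, 2.57511.
Z = Σ e^(−Eᵢ/kT) = e^(−0) + e^(−2.34640) + e^(−2.35487) + e^(−2.57511) = 1.00000 + 0.0957131 + 0.0949058 + 0.0761454 = 1.26676.
⟨E⟩ = Σ Eᵢ e^(−Eᵢ/kT) / Z = (0·1.00000 + 0.0554·0.0957131 + 0.0556·0.0949058 + 0.0608·0.0761454) / 1.26676 = 0.01201 eV.

0.01201 eV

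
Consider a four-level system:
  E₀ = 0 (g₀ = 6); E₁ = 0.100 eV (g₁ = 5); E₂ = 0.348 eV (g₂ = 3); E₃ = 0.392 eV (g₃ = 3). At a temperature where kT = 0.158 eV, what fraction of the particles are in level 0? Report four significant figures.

Eᵢ/kT = 0, 0.632911, 2.20253, 2.48101.
Z = Σ gᵢe^(−Eᵢ/kT) = 6·e^(−0) + 5·e^(−0.632911) + 3·e^(−2.20253) + 3·e^(−2.48101) = 6.00000 + 2.65522 + 0.331570 + 0.250976 = 9.23777.
P₀ = g₀ e^(−E₀/kT) / Z = 6.00000/9.23777 = 0.6495.

0.6495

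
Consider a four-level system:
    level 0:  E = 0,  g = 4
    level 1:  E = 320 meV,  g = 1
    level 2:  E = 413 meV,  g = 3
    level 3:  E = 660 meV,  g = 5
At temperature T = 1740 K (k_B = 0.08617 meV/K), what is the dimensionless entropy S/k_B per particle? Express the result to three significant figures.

k_BT = 0.08617 × 1740 K = 149.94 meV.
Eᵢ/kT = 0, 2.1342, 2.7544, 4.4018.
Z = Σ gᵢe^(−Eᵢ/kT) = 4·e^(−0) + 1·e^(−2.1342) + 3·e^(−2.7544) + 5·e^(−4.4018) = 4.0000 + 0.11834 + 0.19094 + 0.061276 = 4.3706.
⟨E⟩ = Σ EᵢPᵢ = 35.961 meV.
S/k_B = ln Z + ⟨E⟩/kT = ln(4.3706) + 35.961/149.94 = 1.4749 + 0.23984 = 1.71.

1.71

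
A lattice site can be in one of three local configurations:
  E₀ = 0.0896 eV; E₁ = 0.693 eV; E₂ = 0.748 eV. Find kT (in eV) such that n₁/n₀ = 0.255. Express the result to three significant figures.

n₁/n₀ = exp[−(E₁−E₀)/kT] = 0.255.
⇒ (E₁−E₀)/kT = ln(1/0.255) = ln(3.9216) = 1.3665.
kT = 0.6034 eV / 1.3665 = 0.442 eV.

0.442 eV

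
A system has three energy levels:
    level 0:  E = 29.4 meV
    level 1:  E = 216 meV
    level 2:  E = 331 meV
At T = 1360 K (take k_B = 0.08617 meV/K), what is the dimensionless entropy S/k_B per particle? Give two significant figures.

0.65

k_BT = 0.08617 × 1360 K = 117.2 meV.
Eᵢ/kT = 0.2509, 1.843, 2.824.
Z = Σ e^(−Eᵢ/kT) = e^(−0.2509) + e^(−1.843) + e^(−2.824) = 0.7781 + 0.1583 + 0.05937 = 0.9958.
⟨E⟩ = Σ EᵢPᵢ = 77.04 meV.
S/k_B = ln Z + ⟨E⟩/kT = ln(0.9958) + 77.04/117.2 = -0.004209 + 0.6573 = 0.65.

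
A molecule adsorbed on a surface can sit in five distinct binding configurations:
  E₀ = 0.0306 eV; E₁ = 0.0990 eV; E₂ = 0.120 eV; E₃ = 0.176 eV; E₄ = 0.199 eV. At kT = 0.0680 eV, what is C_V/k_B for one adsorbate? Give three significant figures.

Eᵢ/kT = 0.45000, 1.4559, 1.7647, 2.5882, 2.9265.
Z = Σ e^(−Eᵢ/kT) = e^(−0.45000) + e^(−1.4559) + e^(−1.7647) + e^(−2.5882) + e^(−2.9265) = 0.63763 + 0.23319 + 0.17124 + 0.075155 + 0.053584 = 1.1708.
⟨E⟩ = 0.074339 eV, ⟨E²⟩ = 0.0083690 eV².
C_V/k_B = (⟨E²⟩ − ⟨E⟩²)/(kT)² = (0.0083690 − 0.0055263)/0.0046240 = 0.615.

0.615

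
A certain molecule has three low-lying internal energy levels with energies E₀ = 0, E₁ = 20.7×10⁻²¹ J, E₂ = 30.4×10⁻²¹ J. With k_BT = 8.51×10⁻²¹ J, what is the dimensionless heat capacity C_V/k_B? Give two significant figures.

0.71

Eᵢ/kT = 0, 2.432, 3.572.
Z = Σ e^(−Eᵢ/kT) = e^(−0) + e^(−2.432) + e^(−3.572) = 1.000 + 0.08786 + 0.02810 = 1.116.
⟨E⟩ = 2.395, ⟨E²⟩ = 57.00.
C_V/k_B = (⟨E²⟩ − ⟨E⟩²)/(kT)² = (57.00 − 5.736)/72.42 = 0.71.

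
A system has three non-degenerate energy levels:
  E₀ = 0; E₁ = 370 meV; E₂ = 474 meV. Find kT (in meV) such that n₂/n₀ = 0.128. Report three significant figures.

231 meV

n₂/n₀ = exp[−(E₂−E₀)/kT] = 0.128.
⇒ (E₂−E₀)/kT = ln(1/0.128) = ln(7.8125) = 2.0557.
kT = 474 meV / 2.0557 = 231 meV.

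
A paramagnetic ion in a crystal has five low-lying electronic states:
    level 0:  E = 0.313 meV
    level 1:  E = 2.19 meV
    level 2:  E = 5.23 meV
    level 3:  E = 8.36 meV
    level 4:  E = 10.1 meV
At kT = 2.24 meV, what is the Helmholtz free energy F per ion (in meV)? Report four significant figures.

Eᵢ/kT = 0.139732, 0.977679, 2.33482, 3.73214, 4.50893.
Z = Σ e^(−Eᵢ/kT) = e^(−0.139732) + e^(−0.977679) + e^(−2.33482) + e^(−3.73214) + e^(−4.50893) = 0.869591 + 0.376183 + 0.0968279 + 0.0239415 + 0.0110102 = 1.37755.
F = −kT ln Z = −2.24 × ln(1.37755) = −2.24 × 0.320307 = -0.7175 meV.

-0.7175 meV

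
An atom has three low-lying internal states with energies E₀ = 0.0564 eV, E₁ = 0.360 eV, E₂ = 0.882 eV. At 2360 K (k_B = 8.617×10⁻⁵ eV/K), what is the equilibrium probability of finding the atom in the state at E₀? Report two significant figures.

k_BT = 8.617×10⁻⁵ × 2360 K = 0.2034 eV.
Eᵢ/kT = 0.2773, 1.770, 4.336.
Z = Σ e^(−Eᵢ/kT) = e^(−0.2773) + e^(−1.770) + e^(−4.336) = 0.7578 + 0.1703 + 0.01309 = 0.9412.
P₀ = e^(−E₀/kT) / Z = 0.7578/0.9412 = 0.81.

0.81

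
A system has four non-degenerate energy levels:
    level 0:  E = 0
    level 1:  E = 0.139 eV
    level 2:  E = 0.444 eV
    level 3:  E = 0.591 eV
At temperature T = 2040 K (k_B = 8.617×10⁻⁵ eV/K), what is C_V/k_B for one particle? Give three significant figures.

k_BT = 8.617×10⁻⁵ × 2040 K = 0.17579 eV.
Eᵢ/kT = 0, 0.79072, 2.5257, 3.3620.
Z = Σ e^(−Eᵢ/kT) = e^(−0) + e^(−0.79072) + e^(−2.5257) + e^(−3.3620) = 1.0000 + 0.45352 + 0.080002 + 0.034666 = 1.5682.
⟨E⟩ = 0.075914 eV, ⟨E²⟩ = 0.023366 eV².
C_V/k_B = (⟨E²⟩ − ⟨E⟩²)/(kT)² = (0.023366 − 0.0057629)/0.030902 = 0.570.

0.570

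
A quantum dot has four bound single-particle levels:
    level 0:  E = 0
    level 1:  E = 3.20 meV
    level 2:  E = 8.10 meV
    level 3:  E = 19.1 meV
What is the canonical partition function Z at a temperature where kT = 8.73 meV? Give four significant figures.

Eᵢ/kT = 0, 0.366552, 0.927835, 2.18786.
Z = Σ e^(−Eᵢ/kT) = e^(−0) + e^(−0.366552) + e^(−0.927835) + e^(−2.18786) = 1.00000 + 0.693120 + 0.395409 + 0.112157 = 2.20069.

Z = 2.201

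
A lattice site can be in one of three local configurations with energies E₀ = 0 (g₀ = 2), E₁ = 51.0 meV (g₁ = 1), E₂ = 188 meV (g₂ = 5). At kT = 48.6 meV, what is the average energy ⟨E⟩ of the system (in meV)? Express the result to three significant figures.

Eᵢ/kT = 0, 1.0494, 3.8683.
Z = Σ gᵢe^(−Eᵢ/kT) = 2·e^(−0) + 1·e^(−1.0494) + 5·e^(−3.8683) = 2.0000 + 0.35015 + 0.10447 = 2.4546.
⟨E⟩ = Σ Eᵢ gᵢe^(−Eᵢ/kT) / Z = (0·2.0000 + 51.0·0.35015 + 188·0.10447) / 2.4546 = 15.3 meV.

15.3 meV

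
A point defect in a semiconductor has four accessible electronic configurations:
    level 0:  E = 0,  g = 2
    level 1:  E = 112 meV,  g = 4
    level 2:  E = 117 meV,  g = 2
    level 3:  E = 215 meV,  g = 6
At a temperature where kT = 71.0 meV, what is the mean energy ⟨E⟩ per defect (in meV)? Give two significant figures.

Eᵢ/kT = 0, 1.577, 1.648, 3.028.
Z = Σ gᵢe^(−Eᵢ/kT) = 2·e^(−0) + 4·e^(−1.577) + 2·e^(−1.648) + 6·e^(−3.028) = 2.000 + 0.8264 + 0.3849 + 0.2905 = 3.502.
⟨E⟩ = Σ Eᵢ gᵢe^(−Eᵢ/kT) / Z = (0·2.000 + 112·0.8264 + 117·0.3849 + 215·0.2905) / 3.502 = 57 meV.

57 meV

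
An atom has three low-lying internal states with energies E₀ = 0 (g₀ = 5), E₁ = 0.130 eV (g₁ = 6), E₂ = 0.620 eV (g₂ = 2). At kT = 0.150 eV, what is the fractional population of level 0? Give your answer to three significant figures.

Eᵢ/kT = 0, 0.86667, 4.1333.
Z = Σ gᵢe^(−Eᵢ/kT) = 5·e^(−0) + 6·e^(−0.86667) + 2·e^(−4.1333) = 5.0000 + 2.5221 + 0.032060 = 7.5542.
P₀ = g₀ e^(−E₀/kT) / Z = 5.0000/7.5542 = 0.662.

0.662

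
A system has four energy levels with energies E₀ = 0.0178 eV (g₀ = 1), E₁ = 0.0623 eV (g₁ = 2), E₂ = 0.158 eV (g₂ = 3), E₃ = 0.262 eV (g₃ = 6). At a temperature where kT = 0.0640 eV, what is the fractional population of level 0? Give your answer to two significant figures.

Eᵢ/kT = 0.2781, 0.9734, 2.469, 4.094.
Z = Σ gᵢe^(−Eᵢ/kT) = 1·e^(−0.2781) + 2·e^(−0.9734) + 3·e^(−2.469) + 6·e^(−4.094) = 0.7572 + 0.7556 + 0.2540 + 0.1000 = 1.867.
P₀ = g₀ e^(−E₀/kT) / Z = 0.7572/1.867 = 0.41.

0.41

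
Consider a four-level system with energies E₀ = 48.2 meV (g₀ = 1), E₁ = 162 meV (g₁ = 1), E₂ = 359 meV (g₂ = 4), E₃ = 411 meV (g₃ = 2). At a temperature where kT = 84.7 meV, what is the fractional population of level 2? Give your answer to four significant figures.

0.07333

Eᵢ/kT = 0.569067, 1.91263, 4.23849, 4.85242.
Z = Σ gᵢe^(−Eᵢ/kT) = 1·e^(−0.569067) + 1·e^(−1.91263) + 4·e^(−4.23849) + 2·e^(−4.85242) = 0.566053 + 0.147691 + 0.0577175 + 0.0156189 = 0.787080.
P₂ = g₂ e^(−E₂/kT) / Z = 0.0577175/0.787080 = 0.07333.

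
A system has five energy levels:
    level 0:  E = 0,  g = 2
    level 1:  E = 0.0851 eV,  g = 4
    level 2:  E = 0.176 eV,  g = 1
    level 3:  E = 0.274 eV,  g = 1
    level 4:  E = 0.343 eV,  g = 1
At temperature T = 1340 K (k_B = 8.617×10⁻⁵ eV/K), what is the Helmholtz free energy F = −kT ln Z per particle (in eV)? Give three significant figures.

-0.168 eV

k_BT = 8.617×10⁻⁵ × 1340 K = 0.11547 eV.
Eᵢ/kT = 0, 0.73699, 1.5242, 2.3729, 2.9705.
Z = Σ gᵢe^(−Eᵢ/kT) = 2·e^(−0) + 4·e^(−0.73699) + 1·e^(−1.5242) + 1·e^(−2.3729) + 1·e^(−2.9705) = 2.0000 + 1.9142 + 0.21780 + 0.093210 + 0.051278 = 4.2765.
F = −kT ln Z = −0.11547 × ln(4.2765) = −0.11547 × 1.4531 = -0.168 eV.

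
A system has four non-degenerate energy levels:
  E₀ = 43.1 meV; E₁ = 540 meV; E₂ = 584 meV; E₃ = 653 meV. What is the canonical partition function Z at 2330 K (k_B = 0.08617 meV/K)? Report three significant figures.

Z = 0.968

k_BT = 0.08617 × 2330 K = 200.78 meV.
Eᵢ/kT = 0.21466, 2.6895, 2.9087, 3.2523.
Z = Σ e^(−Eᵢ/kT) = e^(−0.21466) + e^(−2.6895) + e^(−2.9087) + e^(−3.2523) = 0.80682 + 0.067915 + 0.054547 + 0.038685 = 0.96797.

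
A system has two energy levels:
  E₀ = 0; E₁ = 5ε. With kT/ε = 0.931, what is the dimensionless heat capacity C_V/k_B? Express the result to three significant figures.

0.133

Eᵢ/kT = 0, 5.3706.
Z = Σ e^(−Eᵢ/kT) = e^(−0) + e^(−5.3706) = 1.0000 + 0.0046513 = 1.0047.
⟨E⟩ = 0.023148 ε, ⟨E²⟩ = 0.11574 ε².
C_V/k_B = (⟨E²⟩ − ⟨E⟩²)/(kT)² = (0.11574 − 0.00053583)/0.86676 = 0.133.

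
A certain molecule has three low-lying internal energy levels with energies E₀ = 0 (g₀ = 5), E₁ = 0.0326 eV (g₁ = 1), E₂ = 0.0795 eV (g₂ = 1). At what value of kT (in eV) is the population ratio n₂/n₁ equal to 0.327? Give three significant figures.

n₂/n₁ = (g₂/g₁) exp[−(E₂−E₁)/kT] = 0.327.
⇒ (E₂−E₁)/kT = ln((1/1)/0.327) = ln(3.0581) = 1.1178.
kT = 0.0469 eV / 1.1178 = 0.0420 eV.

0.0420 eV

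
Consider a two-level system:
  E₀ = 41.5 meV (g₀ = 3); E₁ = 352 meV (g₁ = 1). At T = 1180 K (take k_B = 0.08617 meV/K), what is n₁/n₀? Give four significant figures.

k_BT = 0.08617 × 1180 K = 101.681 meV.
n₁/n₀ = (g₁/g₀) exp[−(E₁−E₀)/kT] = (1/3) × exp(−(310.5 meV)/(101.681 meV)) = (1/3) × exp(-3.05367) = 0.01573.

0.01573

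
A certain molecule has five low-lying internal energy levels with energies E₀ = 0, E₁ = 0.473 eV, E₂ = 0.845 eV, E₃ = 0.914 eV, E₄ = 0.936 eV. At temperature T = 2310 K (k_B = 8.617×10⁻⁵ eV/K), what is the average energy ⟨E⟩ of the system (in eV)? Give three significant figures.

0.0655 eV

k_BT = 8.617×10⁻⁵ × 2310 K = 0.19905 eV.
Eᵢ/kT = 0, 2.3763, 4.2452, 4.5918, 4.7023.
Z = Σ e^(−Eᵢ/kT) = e^(−0) + e^(−2.3763) + e^(−4.2452) + e^(−4.5918) + e^(−4.7023) = 1.0000 + 0.092894 + 0.014333 + 0.010135 + 0.0090744 = 1.1264.
⟨E⟩ = Σ Eᵢ e^(−Eᵢ/kT) / Z = (0·1.0000 + 0.473·0.092894 + 0.845·0.014333 + 0.914·0.010135 + 0.936·0.0090744) / 1.1264 = 0.0655 eV.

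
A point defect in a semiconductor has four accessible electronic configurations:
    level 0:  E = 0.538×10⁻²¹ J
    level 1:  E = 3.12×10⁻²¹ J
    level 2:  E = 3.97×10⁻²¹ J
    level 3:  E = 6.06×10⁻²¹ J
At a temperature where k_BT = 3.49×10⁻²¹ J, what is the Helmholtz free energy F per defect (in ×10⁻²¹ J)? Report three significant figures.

Eᵢ/kT = 0.15415, 0.89398, 1.1375, 1.7364.
Z = Σ e^(−Eᵢ/kT) = e^(−0.15415) + e^(−0.89398) + e^(−1.1375) + e^(−1.7364) = 0.85714 + 0.40902 + 0.32062 + 0.17615 = 1.7629.
F = −kT ln Z = −3.49 × ln(1.7629) = −3.49 × 0.56696 = -1.98 ×10⁻²¹ J.

-1.98 ×10⁻²¹ J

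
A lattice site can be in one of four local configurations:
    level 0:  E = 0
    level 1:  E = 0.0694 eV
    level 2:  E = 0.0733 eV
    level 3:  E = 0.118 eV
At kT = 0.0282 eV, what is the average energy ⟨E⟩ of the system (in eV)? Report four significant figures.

Eᵢ/kT = 0, 2.46099, 2.59929, 4.18440.
Z = Σ e^(−Eᵢ/kT) = e^(−0) + e^(−2.46099) + e^(−2.59929) + e^(−4.18440) = 1.00000 + 0.0853504 + 0.0743263 + 0.0152313 = 1.17491.
⟨E⟩ = Σ Eᵢ e^(−Eᵢ/kT) / Z = (0·1.00000 + 0.0694·0.0853504 + 0.0733·0.0743263 + 0.118·0.0152313) / 1.17491 = 0.01121 eV.

0.01121 eV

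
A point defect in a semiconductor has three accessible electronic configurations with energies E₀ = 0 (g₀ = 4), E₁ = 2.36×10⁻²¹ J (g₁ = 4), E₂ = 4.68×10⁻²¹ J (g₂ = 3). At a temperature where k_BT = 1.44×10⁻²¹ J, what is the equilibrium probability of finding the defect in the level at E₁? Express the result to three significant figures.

0.159

Eᵢ/kT = 0, 1.6389, 3.2500.
Z = Σ gᵢe^(−Eᵢ/kT) = 4·e^(−0) + 4·e^(−1.6389) + 3·e^(−3.2500) = 4.0000 + 0.77677 + 0.11632 = 4.8931.
P₁ = g₁ e^(−E₁/kT) / Z = 0.77677/4.8931 = 0.159.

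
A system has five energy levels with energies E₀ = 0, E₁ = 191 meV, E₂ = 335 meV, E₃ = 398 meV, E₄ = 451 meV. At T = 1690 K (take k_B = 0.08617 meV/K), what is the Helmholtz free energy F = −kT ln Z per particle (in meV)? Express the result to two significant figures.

k_BT = 0.08617 × 1690 K = 145.6 meV.
Eᵢ/kT = 0, 1.312, 2.301, 2.734, 3.098.
Z = Σ e^(−Eᵢ/kT) = e^(−0) + e^(−1.312) + e^(−2.301) + e^(−2.734) + e^(−3.098) = 1.000 + 0.2693 + 0.1002 + 0.06496 + 0.04514 = 1.480.
F = −kT ln Z = −145.6 × ln(1.480) = −145.6 × 0.3920 = -57 meV.

-57 meV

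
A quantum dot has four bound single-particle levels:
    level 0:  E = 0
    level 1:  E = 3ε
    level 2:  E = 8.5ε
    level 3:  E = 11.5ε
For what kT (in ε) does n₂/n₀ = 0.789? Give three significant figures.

35.9 ε

n₂/n₀ = exp[−(E₂−E₀)/kT] = 0.789.
⇒ (E₂−E₀)/kT = ln(1/0.789) = ln(1.2674) = 0.23697.
kT = 8.5ε / 0.23697 = 35.9 ε.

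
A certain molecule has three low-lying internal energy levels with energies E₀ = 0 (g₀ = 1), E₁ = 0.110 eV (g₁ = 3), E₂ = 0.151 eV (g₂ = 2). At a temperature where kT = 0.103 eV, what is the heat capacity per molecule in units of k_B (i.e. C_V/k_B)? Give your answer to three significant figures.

0.361

Eᵢ/kT = 0, 1.0680, 1.4660.
Z = Σ gᵢe^(−Eᵢ/kT) = 1·e^(−0) + 3·e^(−1.0680) + 2·e^(−1.4660) = 1.0000 + 1.0311 + 0.46169 = 2.4928.
⟨E⟩ = 0.073466 eV, ⟨E²⟩ = 0.0092279 eV².
C_V/k_B = (⟨E²⟩ − ⟨E⟩²)/(kT)² = (0.0092279 − 0.0053973)/0.010609 = 0.361.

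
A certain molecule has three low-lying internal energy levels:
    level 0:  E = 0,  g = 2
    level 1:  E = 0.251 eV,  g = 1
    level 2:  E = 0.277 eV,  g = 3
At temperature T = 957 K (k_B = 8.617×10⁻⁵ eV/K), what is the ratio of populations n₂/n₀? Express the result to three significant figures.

k_BT = 8.617×10⁻⁵ × 957 K = 0.082465 eV.
n₂/n₀ = (g₂/g₀) exp[−(E₂−E₀)/kT] = (3/2) × exp(−(0.277 eV)/(0.082465 eV)) = (3/2) × exp(-3.3590) = 0.0522.

0.0522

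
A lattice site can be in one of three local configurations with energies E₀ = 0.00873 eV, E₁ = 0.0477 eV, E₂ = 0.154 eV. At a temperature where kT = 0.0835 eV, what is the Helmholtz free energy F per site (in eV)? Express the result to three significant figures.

-0.0405 eV

Eᵢ/kT = 0.10455, 0.57126, 1.8443.
Z = Σ e^(−Eᵢ/kT) = e^(−0.10455) + e^(−0.57126) + e^(−1.8443) = 0.90073 + 0.56481 + 0.15814 = 1.6237.
F = −kT ln Z = −0.0835 × ln(1.6237) = −0.0835 × 0.48471 = -0.0405 eV.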